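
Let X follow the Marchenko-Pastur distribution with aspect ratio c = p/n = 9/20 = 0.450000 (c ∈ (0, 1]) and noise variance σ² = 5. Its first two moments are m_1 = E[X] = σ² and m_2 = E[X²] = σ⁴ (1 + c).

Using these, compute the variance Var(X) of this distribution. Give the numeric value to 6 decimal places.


m_1 = E[X] = σ² = 5, so m_1² = 25.
m_2 = E[X²] = σ⁴ (1 + c) = 25 · (1 + 0.450000) = 25 · 1.450000 = 36.250000.
(Note m_2 − m_1² simplifies to c · σ⁴ = 0.450000 · 25.)

Var(X) = m_2 − m_1² = 36.250000 − 25 = 11.250000.


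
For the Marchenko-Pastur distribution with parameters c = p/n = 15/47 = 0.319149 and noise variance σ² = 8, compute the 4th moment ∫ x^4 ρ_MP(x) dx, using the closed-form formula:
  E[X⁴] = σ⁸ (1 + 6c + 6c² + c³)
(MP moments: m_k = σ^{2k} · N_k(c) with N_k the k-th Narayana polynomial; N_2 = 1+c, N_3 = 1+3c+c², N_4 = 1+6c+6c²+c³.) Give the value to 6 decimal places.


E[X⁴] = σ⁸ (1 + 6c + 6c² + c³) (fourth MP moment). With σ² = 8 (so σ⁸ = 4096) and c = 15/47 = 0.319149: E[X⁴] = 4096 · (1 + 6·0.319149 + 6·(0.319149)² + (0.319149)³) = 4096 · 3.558537.

So E[X^4] = 14575.768067.


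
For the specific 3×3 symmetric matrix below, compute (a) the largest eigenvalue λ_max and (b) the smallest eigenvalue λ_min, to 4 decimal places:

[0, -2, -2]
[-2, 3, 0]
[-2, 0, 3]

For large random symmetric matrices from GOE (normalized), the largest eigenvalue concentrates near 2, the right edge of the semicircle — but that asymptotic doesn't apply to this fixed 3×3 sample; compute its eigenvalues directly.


Since M is real symmetric, all three eigenvalues are real; they are the roots of det(λI − M) = λ³ − (tr M) λ² + s λ − det M, where s is the sum of the principal 2×2 minors.
tr M = 0 + 3 + 3 = 6.
s = (0·3 − (-2)²) + (0·3 − (-2)²) + (3·3 − 0²) = -4 + (-4) + 9 = 1.
det M (expand along row 1) = 0·9 − (-2)·(-6) + (-2)·6 = -24.
Characteristic polynomial: λ³ − 6λ² + λ + 24 = 0.
Substitute λ = y + (tr M)/3 = y + 2.000000 to remove the quadratic term: y³ + p·y + q = 0 with p = s − (tr M)²/3 = -11.000000 and q = −2(tr M)³/27 + (tr M)·s/3 − det M = 10.000000.
Three real roots ⇒ use the trigonometric (Viète) form: r = 2√(−p/3) = 3.829708, φ = arccos(3q/(p·r)) = arccos(-0.712136) = 2.363332 rad.
y_k = r·cos(φ/3 − 2πk/3) for k = 0, 1, 2 gives y = 2.701562, 1.000000, -3.701562.
λ_k = y_k + 2.000000 gives λ = 4.7016, 3.0000, -1.7016 (check: the sum is 6.0000 = tr M).

Hence λ_max = 4.7016 and λ_min = -1.7016.


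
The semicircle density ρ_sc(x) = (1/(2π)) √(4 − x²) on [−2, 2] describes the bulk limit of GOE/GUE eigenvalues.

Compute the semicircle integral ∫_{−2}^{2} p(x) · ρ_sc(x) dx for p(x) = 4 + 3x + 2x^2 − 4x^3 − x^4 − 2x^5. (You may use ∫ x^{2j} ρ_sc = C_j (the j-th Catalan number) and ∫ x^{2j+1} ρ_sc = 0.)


Write p(x) = Σ a_i x^i, split into monomials and integrate each against ρ_sc separately.
Using ∫ x^{2j} ρ_sc = C_j = (1/(j+1)) C(2j, j) (Catalan numbers) and ∫ x^{2j+1} ρ_sc = 0 (odd monomials vanish by symmetry):
  i = 0 (even): a_0 · C_{0} = 4 · 1 = 4
  i = 1 (odd): ∫ x^1 ρ_sc = 0 (vanishes)
  i = 2 (even): a_2 · C_{1} = 2 · 1 = 2
  i = 3 (odd): ∫ x^3 ρ_sc = 0 (vanishes)
  i = 4 (even): a_4 · C_{2} = -1 · 2 = -2
  i = 5 (odd): ∫ x^5 ρ_sc = 0 (vanishes)

Summing the contributions: ∫_{−2}^{2} p(x) ρ_sc(x) dx = 4 + 2 + (-2) = 4.


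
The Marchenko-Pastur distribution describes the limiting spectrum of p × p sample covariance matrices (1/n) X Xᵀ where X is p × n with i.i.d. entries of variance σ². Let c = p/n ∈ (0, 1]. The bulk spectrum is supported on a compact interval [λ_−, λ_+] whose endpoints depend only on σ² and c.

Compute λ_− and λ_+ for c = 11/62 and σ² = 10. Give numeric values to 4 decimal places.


c = 11/62 = 0.177419; √c = 0.421212.
λ_− = σ² (1 − √c)² = 10 · (1 − 0.421212)² = 10 · (0.578788)² = 3.349958.
λ_+ = σ² (1 + √c)² = 10 · (1 + 0.421212)² = 10 · (1.421212)² = 20.198429.

Rounded to 4 decimal places: λ_− ≈ 3.3500, λ_+ ≈ 20.1984.


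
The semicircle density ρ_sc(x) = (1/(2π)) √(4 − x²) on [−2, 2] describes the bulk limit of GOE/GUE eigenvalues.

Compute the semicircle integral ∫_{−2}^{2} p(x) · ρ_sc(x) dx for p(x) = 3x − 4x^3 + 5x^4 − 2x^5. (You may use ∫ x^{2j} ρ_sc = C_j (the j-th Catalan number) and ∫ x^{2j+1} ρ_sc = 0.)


Write p(x) = Σ a_i x^i, split into monomials and integrate each against ρ_sc separately.
Using ∫ x^{2j} ρ_sc = C_j = (1/(j+1)) C(2j, j) (Catalan numbers) and ∫ x^{2j+1} ρ_sc = 0 (odd monomials vanish by symmetry):
  i = 1 (odd): ∫ x^1 ρ_sc = 0 (vanishes)
  i = 3 (odd): ∫ x^3 ρ_sc = 0 (vanishes)
  i = 4 (even): a_4 · C_{2} = 5 · 2 = 10
  i = 5 (odd): ∫ x^5 ρ_sc = 0 (vanishes)

Summing the contributions: ∫_{−2}^{2} p(x) ρ_sc(x) dx = 10.


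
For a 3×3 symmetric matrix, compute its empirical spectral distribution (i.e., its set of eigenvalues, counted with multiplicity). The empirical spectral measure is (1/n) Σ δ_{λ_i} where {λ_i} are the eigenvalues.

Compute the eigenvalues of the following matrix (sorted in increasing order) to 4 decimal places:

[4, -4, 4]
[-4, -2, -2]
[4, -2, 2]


Since M is real symmetric, all three eigenvalues are real; they are the roots of det(λI − M) = λ³ − (tr M) λ² + s λ − det M, where s is the sum of the principal 2×2 minors.
tr M = 4 + (-2) + 2 = 4.
s = (4·(-2) − (-4)²) + (4·2 − 4²) + ((-2)·2 − (-2)²) = -24 + (-8) + (-8) = -40.
det M (expand along row 1) = 4·(-8) − (-4)·0 + 4·16 = 32.
Characteristic polynomial: λ³ − 4λ² − 40λ − 32 = 0.
Substitute λ = y + (tr M)/3 = y + 1.333333 to remove the quadratic term: y³ + p·y + q = 0 with p = s − (tr M)²/3 = -45.333333 and q = −2(tr M)³/27 + (tr M)·s/3 − det M = -90.074074.
Three real roots ⇒ use the trigonometric (Viète) form: r = 2√(−p/3) = 7.774603, φ = arccos(3q/(p·r)) = arccos(0.766700) = 0.697112 rad.
y_k = r·cos(φ/3 − 2πk/3) for k = 0, 1, 2 gives y = 7.565646, -2.232313, -5.333333.
λ_k = y_k + 1.333333 gives λ = 8.8990, -0.8990, -4.0000 (check: the sum is 4.0000 = tr M).

Eigenvalues sorted in increasing order: [-4.0000, -0.8990, 8.8990].


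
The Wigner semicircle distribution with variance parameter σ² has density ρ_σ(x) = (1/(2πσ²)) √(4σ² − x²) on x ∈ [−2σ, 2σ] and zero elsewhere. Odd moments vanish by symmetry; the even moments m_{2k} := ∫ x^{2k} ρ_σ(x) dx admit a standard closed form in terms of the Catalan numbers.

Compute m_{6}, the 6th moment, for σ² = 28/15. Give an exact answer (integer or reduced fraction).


By the scaled semicircle moment identity, m_{2k} = σ^{2k} · C_k with k = 3.
C_3 = (1/(k+1)) · C(2k, k) = (1/4) · C(6, 3) = (1/4) · 20 = 5.
σ^{2k} = (σ²)^k = (28/15)^3 = 21952/3375.

Therefore m_{6} = σ^{6} · C_3 = (21952/3375) · 5 = 21952/675.


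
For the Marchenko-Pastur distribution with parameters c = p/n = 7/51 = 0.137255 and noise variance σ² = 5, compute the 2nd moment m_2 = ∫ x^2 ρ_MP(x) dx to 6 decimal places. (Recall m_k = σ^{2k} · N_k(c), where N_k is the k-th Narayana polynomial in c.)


E[X²] = σ⁴ (1 + c) (second MP moment). With σ² = 5 (so σ⁴ = 25) and c = 7/51 = 0.137255: E[X²] = 25 · (1 + 0.137255) = 25 · 1.137255.

So E[X^2] = 28.431373.


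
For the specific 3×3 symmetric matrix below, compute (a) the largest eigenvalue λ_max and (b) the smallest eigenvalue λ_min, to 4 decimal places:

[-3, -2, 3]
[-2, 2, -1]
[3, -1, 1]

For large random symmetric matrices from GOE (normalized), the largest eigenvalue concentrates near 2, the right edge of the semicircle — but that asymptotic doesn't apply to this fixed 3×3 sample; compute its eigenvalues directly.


Since M is real symmetric, all three eigenvalues are real; they are the roots of det(λI − M) = λ³ − (tr M) λ² + s λ − det M, where s is the sum of the principal 2×2 minors.
tr M = -3 + 2 + 1 = 0.
s = ((-3)·2 − (-2)²) + ((-3)·1 − 3²) + (2·1 − (-1)²) = -10 + (-12) + 1 = -21.
det M (expand along row 1) = (-3)·1 − (-2)·1 + 3·(-4) = -13.
Characteristic polynomial: λ³ − 21λ + 13 = 0.
Substitute λ = y + (tr M)/3 = y + 0.000000 to remove the quadratic term: y³ + p·y + q = 0 with p = s − (tr M)²/3 = -21.000000 and q = −2(tr M)³/27 + (tr M)·s/3 − det M = 13.000000.
Three real roots ⇒ use the trigonometric (Viète) form: r = 2√(−p/3) = 5.291503, φ = arccos(3q/(p·r)) = arccos(-0.350967) = 1.929400 rad.
y_k = r·cos(φ/3 − 2πk/3) for k = 0, 1, 2 gives y = 4.234370, 0.631012, -4.865382.
λ_k = y_k + 0.000000 gives λ = 4.2344, 0.6310, -4.8654 (check: the sum is 0.0000 = tr M).

Hence λ_max = 4.2344 and λ_min = -4.8654.


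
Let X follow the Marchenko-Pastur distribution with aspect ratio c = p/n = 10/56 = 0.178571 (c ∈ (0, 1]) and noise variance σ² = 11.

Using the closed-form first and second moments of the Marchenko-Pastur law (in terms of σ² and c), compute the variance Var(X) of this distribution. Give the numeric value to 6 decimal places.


Recall the MP moments m_1 = E[X] = σ² and m_2 = E[X²] = σ⁴ (1 + c).
m_1 = E[X] = σ² = 11, so m_1² = 121.
m_2 = E[X²] = σ⁴ (1 + c) = 121 · (1 + 0.178571) = 121 · 1.178571 = 142.607143.
(Note m_2 − m_1² simplifies to c · σ⁴ = 0.178571 · 121.)

Var(X) = m_2 − m_1² = 142.607143 − 121 = 21.607143.


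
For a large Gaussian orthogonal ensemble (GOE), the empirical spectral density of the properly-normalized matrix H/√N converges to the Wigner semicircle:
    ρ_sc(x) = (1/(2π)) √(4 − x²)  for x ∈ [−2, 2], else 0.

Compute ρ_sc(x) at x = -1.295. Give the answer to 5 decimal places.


ρ_sc(x) = (1/(2π)) √(4 − x²). With x = -1.295:
  4 − x² = 4 − (-1.295)² = 4 − 1.677025 = 2.322975.
  √(4 − x²) = 1.524131.
  1/(2π) = 0.159155.
  ρ_sc(-1.295) = 0.159155 · 1.524131 = 0.242573.

Rounded to 5 decimal places: ρ_sc(-1.295) ≈ 0.24257.


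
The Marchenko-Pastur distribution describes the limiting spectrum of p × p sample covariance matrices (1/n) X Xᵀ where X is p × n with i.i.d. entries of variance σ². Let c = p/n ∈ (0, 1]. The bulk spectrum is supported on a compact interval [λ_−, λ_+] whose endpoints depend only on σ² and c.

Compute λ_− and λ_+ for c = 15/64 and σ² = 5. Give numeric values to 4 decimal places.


c = 15/64 = 0.234375; √c = 0.484123.
λ_− = σ² (1 − √c)² = 5 · (1 − 0.484123)² = 5 · (0.515877)² = 1.330646.
λ_+ = σ² (1 + √c)² = 5 · (1 + 0.484123)² = 5 · (1.484123)² = 11.013104.

Rounded to 4 decimal places: λ_− ≈ 1.3306, λ_+ ≈ 11.0131.


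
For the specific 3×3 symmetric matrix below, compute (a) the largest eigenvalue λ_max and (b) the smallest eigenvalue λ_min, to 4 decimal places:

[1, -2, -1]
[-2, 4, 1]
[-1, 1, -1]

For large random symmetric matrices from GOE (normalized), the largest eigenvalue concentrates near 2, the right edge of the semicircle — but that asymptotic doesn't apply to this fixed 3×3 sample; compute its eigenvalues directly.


Since M is real symmetric, all three eigenvalues are real; they are the roots of det(λI − M) = λ³ − (tr M) λ² + s λ − det M, where s is the sum of the principal 2×2 minors.
tr M = 1 + 4 + (-1) = 4.
s = (1·4 − (-2)²) + (1·(-1) − (-1)²) + (4·(-1) − 1²) = 0 + (-2) + (-5) = -7.
det M (expand along row 1) = 1·(-5) − (-2)·3 + (-1)·2 = -1.
Characteristic polynomial: λ³ − 4λ² − 7λ + 1 = 0.
Substitute λ = y + (tr M)/3 = y + 1.333333 to remove the quadratic term: y³ + p·y + q = 0 with p = s − (tr M)²/3 = -12.333333 and q = −2(tr M)³/27 + (tr M)·s/3 − det M = -13.074074.
Three real roots ⇒ use the trigonometric (Viète) form: r = 2√(−p/3) = 4.055175, φ = arccos(3q/(p·r)) = arccos(0.784228) = 0.669346 rad.
y_k = r·cos(φ/3 − 2πk/3) for k = 0, 1, 2 gives y = 3.954659, -1.200259, -2.754400.
λ_k = y_k + 1.333333 gives λ = 5.2880, 0.1331, -1.4211 (check: the sum is 4.0000 = tr M).

Hence λ_max = 5.2880 and λ_min = -1.4211.


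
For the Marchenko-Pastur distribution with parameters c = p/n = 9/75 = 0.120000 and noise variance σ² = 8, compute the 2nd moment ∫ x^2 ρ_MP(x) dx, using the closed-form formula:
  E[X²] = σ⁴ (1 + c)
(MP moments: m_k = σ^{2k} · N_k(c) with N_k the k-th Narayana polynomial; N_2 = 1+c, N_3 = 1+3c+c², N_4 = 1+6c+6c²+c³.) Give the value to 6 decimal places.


E[X²] = σ⁴ (1 + c) (second MP moment). With σ² = 8 (so σ⁴ = 64) and c = 9/75 = 0.120000: E[X²] = 64 · (1 + 0.120000) = 64 · 1.120000.

So E[X^2] = 71.680000.


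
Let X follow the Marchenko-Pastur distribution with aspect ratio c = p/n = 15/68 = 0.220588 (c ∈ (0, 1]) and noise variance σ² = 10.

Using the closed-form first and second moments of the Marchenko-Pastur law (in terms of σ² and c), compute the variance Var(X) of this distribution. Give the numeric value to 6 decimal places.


Recall the MP moments m_1 = E[X] = σ² and m_2 = E[X²] = σ⁴ (1 + c).
m_1 = E[X] = σ² = 10, so m_1² = 100.
m_2 = E[X²] = σ⁴ (1 + c) = 100 · (1 + 0.220588) = 100 · 1.220588 = 122.058824.
(Note m_2 − m_1² simplifies to c · σ⁴ = 0.220588 · 100.)

Var(X) = m_2 − m_1² = 122.058824 − 100 = 22.058824.


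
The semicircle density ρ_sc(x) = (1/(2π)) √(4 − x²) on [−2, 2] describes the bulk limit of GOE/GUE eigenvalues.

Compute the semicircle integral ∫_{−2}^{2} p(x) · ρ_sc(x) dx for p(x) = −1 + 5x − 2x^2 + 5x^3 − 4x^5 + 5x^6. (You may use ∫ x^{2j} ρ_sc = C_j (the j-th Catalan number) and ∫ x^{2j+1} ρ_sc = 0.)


Write p(x) = Σ a_i x^i, split into monomials and integrate each against ρ_sc separately.
Using ∫ x^{2j} ρ_sc = C_j = (1/(j+1)) C(2j, j) (Catalan numbers) and ∫ x^{2j+1} ρ_sc = 0 (odd monomials vanish by symmetry):
  i = 0 (even): a_0 · C_{0} = -1 · 1 = -1
  i = 1 (odd): ∫ x^1 ρ_sc = 0 (vanishes)
  i = 2 (even): a_2 · C_{1} = -2 · 1 = -2
  i = 3 (odd): ∫ x^3 ρ_sc = 0 (vanishes)
  i = 5 (odd): ∫ x^5 ρ_sc = 0 (vanishes)
  i = 6 (even): a_6 · C_{3} = 5 · 5 = 25

Summing the contributions: ∫_{−2}^{2} p(x) ρ_sc(x) dx = (-1) + (-2) + 25 = 22.


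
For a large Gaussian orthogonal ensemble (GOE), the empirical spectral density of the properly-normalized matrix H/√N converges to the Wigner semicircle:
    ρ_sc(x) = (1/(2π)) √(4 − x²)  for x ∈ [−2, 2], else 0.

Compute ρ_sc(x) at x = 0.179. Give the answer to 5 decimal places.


ρ_sc(x) = (1/(2π)) √(4 − x²). With x = 0.179:
  4 − x² = 4 − (0.179)² = 4 − 0.032041 = 3.967959.
  √(4 − x²) = 1.991974.
  1/(2π) = 0.159155.
  ρ_sc(0.179) = 0.159155 · 1.991974 = 0.317032.

Rounded to 5 decimal places: ρ_sc(0.179) ≈ 0.31703.


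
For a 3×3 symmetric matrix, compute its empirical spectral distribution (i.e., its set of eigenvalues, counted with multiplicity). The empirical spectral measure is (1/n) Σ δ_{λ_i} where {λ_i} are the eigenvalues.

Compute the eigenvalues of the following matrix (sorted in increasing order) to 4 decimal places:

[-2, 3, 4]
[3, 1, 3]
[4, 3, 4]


Since M is real symmetric, all three eigenvalues are real; they are the roots of det(λI − M) = λ³ − (tr M) λ² + s λ − det M, where s is the sum of the principal 2×2 minors.
tr M = -2 + 1 + 4 = 3.
s = ((-2)·1 − 3²) + ((-2)·4 − 4²) + (1·4 − 3²) = -11 + (-24) + (-5) = -40.
det M (expand along row 1) = (-2)·(-5) − 3·0 + 4·5 = 30.
Characteristic polynomial: λ³ − 3λ² − 40λ − 30 = 0.
Substitute λ = y + (tr M)/3 = y + 1.000000 to remove the quadratic term: y³ + p·y + q = 0 with p = s − (tr M)²/3 = -43.000000 and q = −2(tr M)³/27 + (tr M)·s/3 − det M = -72.000000.
Three real roots ⇒ use the trigonometric (Viète) form: r = 2√(−p/3) = 7.571878, φ = arccos(3q/(p·r)) = arccos(0.663410) = 0.845430 rad.
y_k = r·cos(φ/3 − 2πk/3) for k = 0, 1, 2 gives y = 7.273195, -1.813008, -5.460187.
λ_k = y_k + 1.000000 gives λ = 8.2732, -0.8130, -4.4602 (check: the sum is 3.0000 = tr M).

Eigenvalues sorted in increasing order: [-4.4602, -0.8130, 8.2732].


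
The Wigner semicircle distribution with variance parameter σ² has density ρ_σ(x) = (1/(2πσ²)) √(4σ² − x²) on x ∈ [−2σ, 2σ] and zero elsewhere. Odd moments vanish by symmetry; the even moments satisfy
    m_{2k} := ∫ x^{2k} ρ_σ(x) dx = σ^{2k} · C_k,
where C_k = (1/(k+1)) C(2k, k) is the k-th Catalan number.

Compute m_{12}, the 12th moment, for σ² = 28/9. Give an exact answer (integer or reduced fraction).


By the scaled semicircle moment identity, m_{2k} = σ^{2k} · C_k with k = 6.
C_6 = (1/(k+1)) · C(2k, k) = (1/7) · C(12, 6) = (1/7) · 924 = 132.
σ^{2k} = (σ²)^k = (28/9)^6 = 481890304/531441.

Therefore m_{12} = σ^{12} · C_6 = (481890304/531441) · 132 = 21203173376/177147.


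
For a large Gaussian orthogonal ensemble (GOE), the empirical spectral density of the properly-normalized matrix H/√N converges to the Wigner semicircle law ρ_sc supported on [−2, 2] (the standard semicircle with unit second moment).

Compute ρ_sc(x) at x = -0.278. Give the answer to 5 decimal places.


ρ_sc(x) = (1/(2π)) √(4 − x²). With x = -0.278:
  4 − x² = 4 − (-0.278)² = 4 − 0.077284 = 3.922716.
  √(4 − x²) = 1.980585.
  1/(2π) = 0.159155.
  ρ_sc(-0.278) = 0.159155 · 1.980585 = 0.315220.

Rounded to 5 decimal places: ρ_sc(-0.278) ≈ 0.31522.


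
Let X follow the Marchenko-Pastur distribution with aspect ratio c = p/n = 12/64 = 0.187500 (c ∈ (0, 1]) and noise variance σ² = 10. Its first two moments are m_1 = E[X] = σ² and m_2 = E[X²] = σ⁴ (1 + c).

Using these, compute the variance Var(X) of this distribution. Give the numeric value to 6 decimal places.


m_1 = E[X] = σ² = 10, so m_1² = 100.
m_2 = E[X²] = σ⁴ (1 + c) = 100 · (1 + 0.187500) = 100 · 1.187500 = 118.750000.
(Note m_2 − m_1² simplifies to c · σ⁴ = 0.187500 · 100.)

Var(X) = m_2 − m_1² = 118.750000 − 100 = 18.750000.


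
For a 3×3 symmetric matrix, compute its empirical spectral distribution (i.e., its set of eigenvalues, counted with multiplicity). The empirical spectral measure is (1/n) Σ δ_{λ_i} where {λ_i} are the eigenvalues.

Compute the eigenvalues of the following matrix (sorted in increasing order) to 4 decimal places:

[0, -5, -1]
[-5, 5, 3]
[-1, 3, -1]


Since M is real symmetric, all three eigenvalues are real; they are the roots of det(λI − M) = λ³ − (tr M) λ² + s λ − det M, where s is the sum of the principal 2×2 minors.
tr M = 0 + 5 + (-1) = 4.
s = (0·5 − (-5)²) + (0·(-1) − (-1)²) + (5·(-1) − 3²) = -25 + (-1) + (-14) = -40.
det M (expand along row 1) = 0·(-14) − (-5)·8 + (-1)·(-10) = 50.
Characteristic polynomial: λ³ − 4λ² − 40λ − 50 = 0.
Substitute λ = y + (tr M)/3 = y + 1.333333 to remove the quadratic term: y³ + p·y + q = 0 with p = s − (tr M)²/3 = -45.333333 and q = −2(tr M)³/27 + (tr M)·s/3 − det M = -108.074074.
Three real roots ⇒ use the trigonometric (Viète) form: r = 2√(−p/3) = 7.774603, φ = arccos(3q/(p·r)) = arccos(0.919913) = 0.402937 rad.
y_k = r·cos(φ/3 − 2πk/3) for k = 0, 1, 2 gives y = 7.704582, -2.950682, -4.753899.
λ_k = y_k + 1.333333 gives λ = 9.0379, -1.6173, -3.4206 (check: the sum is 4.0000 = tr M).

Eigenvalues sorted in increasing order: [-3.4206, -1.6173, 9.0379].


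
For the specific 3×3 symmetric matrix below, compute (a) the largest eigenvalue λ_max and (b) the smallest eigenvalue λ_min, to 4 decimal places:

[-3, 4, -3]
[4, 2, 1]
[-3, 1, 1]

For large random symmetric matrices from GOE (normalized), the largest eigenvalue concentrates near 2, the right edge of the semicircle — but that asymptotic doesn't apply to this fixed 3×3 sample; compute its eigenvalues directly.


Since M is real symmetric, all three eigenvalues are real; they are the roots of det(λI − M) = λ³ − (tr M) λ² + s λ − det M, where s is the sum of the principal 2×2 minors.
tr M = -3 + 2 + 1 = 0.
s = ((-3)·2 − 4²) + ((-3)·1 − (-3)²) + (2·1 − 1²) = -22 + (-12) + 1 = -33.
det M (expand along row 1) = (-3)·1 − 4·7 + (-3)·10 = -61.
Characteristic polynomial: λ³ − 33λ + 61 = 0.
Substitute λ = y + (tr M)/3 = y + 0.000000 to remove the quadratic term: y³ + p·y + q = 0 with p = s − (tr M)²/3 = -33.000000 and q = −2(tr M)³/27 + (tr M)·s/3 − det M = 61.000000.
Three real roots ⇒ use the trigonometric (Viète) form: r = 2√(−p/3) = 6.633250, φ = arccos(3q/(p·r)) = arccos(-0.836009) = 2.560765 rad.
y_k = r·cos(φ/3 − 2πk/3) for k = 0, 1, 2 gives y = 4.359923, 2.149393, -6.509315.
λ_k = y_k + 0.000000 gives λ = 4.3599, 2.1494, -6.5093 (check: the sum is 0.0000 = tr M).

Hence λ_max = 4.3599 and λ_min = -6.5093.


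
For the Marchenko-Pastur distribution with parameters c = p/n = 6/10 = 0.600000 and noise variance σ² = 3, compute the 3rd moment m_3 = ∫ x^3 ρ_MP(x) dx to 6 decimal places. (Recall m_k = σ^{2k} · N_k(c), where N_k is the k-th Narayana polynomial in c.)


E[X³] = σ⁶ (1 + 3c + c²) (third MP moment). With σ² = 3 (so σ⁶ = 27) and c = 6/10 = 0.600000: E[X³] = 27 · (1 + 3·0.600000 + (0.600000)²) = 27 · 3.160000.

So E[X^3] = 85.320000.


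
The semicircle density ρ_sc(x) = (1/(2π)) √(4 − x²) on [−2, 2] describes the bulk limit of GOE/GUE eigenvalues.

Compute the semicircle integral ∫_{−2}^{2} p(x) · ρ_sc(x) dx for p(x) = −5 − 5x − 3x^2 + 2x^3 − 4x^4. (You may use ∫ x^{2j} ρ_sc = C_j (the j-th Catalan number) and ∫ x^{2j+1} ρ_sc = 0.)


Write p(x) = Σ a_i x^i, split into monomials and integrate each against ρ_sc separately.
Using ∫ x^{2j} ρ_sc = C_j = (1/(j+1)) C(2j, j) (Catalan numbers) and ∫ x^{2j+1} ρ_sc = 0 (odd monomials vanish by symmetry):
  i = 0 (even): a_0 · C_{0} = -5 · 1 = -5
  i = 1 (odd): ∫ x^1 ρ_sc = 0 (vanishes)
  i = 2 (even): a_2 · C_{1} = -3 · 1 = -3
  i = 3 (odd): ∫ x^3 ρ_sc = 0 (vanishes)
  i = 4 (even): a_4 · C_{2} = -4 · 2 = -8

Summing the contributions: ∫_{−2}^{2} p(x) ρ_sc(x) dx = (-5) + (-3) + (-8) = -16.


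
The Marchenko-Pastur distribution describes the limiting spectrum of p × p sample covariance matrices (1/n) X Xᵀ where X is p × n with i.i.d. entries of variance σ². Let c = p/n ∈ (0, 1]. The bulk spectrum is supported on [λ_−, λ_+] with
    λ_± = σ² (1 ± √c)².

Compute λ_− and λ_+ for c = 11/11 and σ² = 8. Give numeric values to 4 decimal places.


c = 11/11 = 1.000000; √c = 1.000000.
λ_− = σ² (1 − √c)² = 8 · (1 − 1.000000)² = 8 · (0.000000)² = 0.000000.
λ_+ = σ² (1 + √c)² = 8 · (1 + 1.000000)² = 8 · (2.000000)² = 32.000000.

Rounded to 4 decimal places: λ_− ≈ 0.0000, λ_+ ≈ 32.0000.


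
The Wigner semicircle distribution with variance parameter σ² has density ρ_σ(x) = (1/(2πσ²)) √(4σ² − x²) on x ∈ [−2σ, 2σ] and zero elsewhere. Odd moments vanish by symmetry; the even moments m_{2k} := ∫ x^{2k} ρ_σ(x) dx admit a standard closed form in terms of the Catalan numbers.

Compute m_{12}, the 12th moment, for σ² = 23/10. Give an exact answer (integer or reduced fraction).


By the scaled semicircle moment identity, m_{2k} = σ^{2k} · C_k with k = 6.
C_6 = (1/(k+1)) · C(2k, k) = (1/7) · C(12, 6) = (1/7) · 924 = 132.
σ^{2k} = (σ²)^k = (23/10)^6 = 148035889/1000000.

Therefore m_{12} = σ^{12} · C_6 = (148035889/1000000) · 132 = 4885184337/250000.


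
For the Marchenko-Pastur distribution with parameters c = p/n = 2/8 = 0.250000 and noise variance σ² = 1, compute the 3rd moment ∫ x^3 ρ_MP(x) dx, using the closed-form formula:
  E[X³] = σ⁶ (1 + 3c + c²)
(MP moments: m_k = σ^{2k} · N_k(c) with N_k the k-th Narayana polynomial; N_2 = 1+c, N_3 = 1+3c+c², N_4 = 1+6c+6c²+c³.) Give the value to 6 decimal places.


E[X³] = σ⁶ (1 + 3c + c²) (third MP moment). With σ² = 1 (so σ⁶ = 1) and c = 2/8 = 0.250000: E[X³] = 1 · (1 + 3·0.250000 + (0.250000)²) = 1 · 1.812500.

So E[X^3] = 1.812500.


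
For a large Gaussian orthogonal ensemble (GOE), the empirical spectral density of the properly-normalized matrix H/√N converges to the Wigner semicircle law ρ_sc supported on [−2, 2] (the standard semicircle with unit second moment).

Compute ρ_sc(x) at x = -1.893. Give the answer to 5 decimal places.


ρ_sc(x) = (1/(2π)) √(4 − x²). With x = -1.893:
  4 − x² = 4 − (-1.893)² = 4 − 3.583449 = 0.416551.
  √(4 − x²) = 0.645408.
  1/(2π) = 0.159155.
  ρ_sc(-1.893) = 0.159155 · 0.645408 = 0.102720.

Rounded to 5 decimal places: ρ_sc(-1.893) ≈ 0.10272.


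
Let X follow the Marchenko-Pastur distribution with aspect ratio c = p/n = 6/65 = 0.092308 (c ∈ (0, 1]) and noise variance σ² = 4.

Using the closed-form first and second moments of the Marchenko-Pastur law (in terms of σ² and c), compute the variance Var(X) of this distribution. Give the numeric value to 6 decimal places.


Recall the MP moments m_1 = E[X] = σ² and m_2 = E[X²] = σ⁴ (1 + c).
m_1 = E[X] = σ² = 4, so m_1² = 16.
m_2 = E[X²] = σ⁴ (1 + c) = 16 · (1 + 0.092308) = 16 · 1.092308 = 17.476923.
(Note m_2 − m_1² simplifies to c · σ⁴ = 0.092308 · 16.)

Var(X) = m_2 − m_1² = 17.476923 − 16 = 1.476923.


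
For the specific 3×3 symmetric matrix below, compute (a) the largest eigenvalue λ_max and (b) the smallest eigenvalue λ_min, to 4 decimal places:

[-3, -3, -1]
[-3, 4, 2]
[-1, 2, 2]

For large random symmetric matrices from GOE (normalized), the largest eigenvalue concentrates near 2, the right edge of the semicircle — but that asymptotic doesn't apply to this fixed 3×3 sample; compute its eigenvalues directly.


Since M is real symmetric, all three eigenvalues are real; they are the roots of det(λI − M) = λ³ − (tr M) λ² + s λ − det M, where s is the sum of the principal 2×2 minors.
tr M = -3 + 4 + 2 = 3.
s = ((-3)·4 − (-3)²) + ((-3)·2 − (-1)²) + (4·2 − 2²) = -21 + (-7) + 4 = -24.
det M (expand along row 1) = (-3)·4 − (-3)·(-4) + (-1)·(-2) = -22.
Characteristic polynomial: λ³ − 3λ² − 24λ + 22 = 0.
Substitute λ = y + (tr M)/3 = y + 1.000000 to remove the quadratic term: y³ + p·y + q = 0 with p = s − (tr M)²/3 = -27.000000 and q = −2(tr M)³/27 + (tr M)·s/3 − det M = -4.000000.
Three real roots ⇒ use the trigonometric (Viète) form: r = 2√(−p/3) = 6.000000, φ = arccos(3q/(p·r)) = arccos(0.074074) = 1.496654 rad.
y_k = r·cos(φ/3 − 2πk/3) for k = 0, 1, 2 gives y = 5.268700, -0.148269, -5.120431.
λ_k = y_k + 1.000000 gives λ = 6.2687, 0.8517, -4.1204 (check: the sum is 3.0000 = tr M).

Hence λ_max = 6.2687 and λ_min = -4.1204.


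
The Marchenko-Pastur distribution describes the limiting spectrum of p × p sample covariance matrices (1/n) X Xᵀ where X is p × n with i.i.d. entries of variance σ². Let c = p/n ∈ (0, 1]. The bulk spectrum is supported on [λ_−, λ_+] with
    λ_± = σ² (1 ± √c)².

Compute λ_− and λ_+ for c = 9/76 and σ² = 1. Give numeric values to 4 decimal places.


c = 9/76 = 0.118421; √c = 0.344124.
λ_− = σ² (1 − √c)² = 1 · (1 − 0.344124)² = 1 · (0.655876)² = 0.430174.
λ_+ = σ² (1 + √c)² = 1 · (1 + 0.344124)² = 1 · (1.344124)² = 1.806668.

Rounded to 4 decimal places: λ_− ≈ 0.4302, λ_+ ≈ 1.8067.


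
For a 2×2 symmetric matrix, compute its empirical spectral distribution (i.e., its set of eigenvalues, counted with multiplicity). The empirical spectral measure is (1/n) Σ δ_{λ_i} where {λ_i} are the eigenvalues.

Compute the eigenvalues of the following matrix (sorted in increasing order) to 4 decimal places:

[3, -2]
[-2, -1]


Since M is real symmetric, both eigenvalues are real; they are the roots of det(λI − M) = λ² − (tr M) λ + det M.
tr M = 3 + (-1) = 2.
det M = 3·(-1) − (-2)² = -3 − 4 = -7.
Characteristic polynomial: λ² − 2λ − 7 = 0.
Discriminant Δ = (tr M)² − 4·det M = 4 − (-28) = 32; √Δ = 5.656854.
λ = (tr M ± √Δ)/2 = (2 ± 5.656854)/2, giving (tr M − √Δ)/2 = -1.8284 and (tr M + √Δ)/2 = 3.8284.

Eigenvalues sorted in increasing order: [-1.8284, 3.8284].


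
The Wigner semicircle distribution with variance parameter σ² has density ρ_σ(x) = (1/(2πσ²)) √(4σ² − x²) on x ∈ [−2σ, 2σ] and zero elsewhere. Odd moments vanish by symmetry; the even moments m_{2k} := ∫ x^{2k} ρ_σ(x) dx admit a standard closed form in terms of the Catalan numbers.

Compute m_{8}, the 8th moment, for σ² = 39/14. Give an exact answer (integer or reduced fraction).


By the scaled semicircle moment identity, m_{2k} = σ^{2k} · C_k with k = 4.
C_4 = (1/(k+1)) · C(2k, k) = (1/5) · C(8, 4) = (1/5) · 70 = 14.
σ^{2k} = (σ²)^k = (39/14)^4 = 2313441/38416.

Therefore m_{8} = σ^{8} · C_4 = (2313441/38416) · 14 = 2313441/2744.


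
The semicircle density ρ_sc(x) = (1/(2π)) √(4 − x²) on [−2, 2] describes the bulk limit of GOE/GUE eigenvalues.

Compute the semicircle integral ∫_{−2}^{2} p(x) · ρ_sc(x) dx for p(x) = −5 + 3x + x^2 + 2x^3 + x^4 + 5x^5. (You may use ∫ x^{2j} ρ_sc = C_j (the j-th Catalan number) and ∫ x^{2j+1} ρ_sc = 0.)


Write p(x) = Σ a_i x^i, split into monomials and integrate each against ρ_sc separately.
Using ∫ x^{2j} ρ_sc = C_j = (1/(j+1)) C(2j, j) (Catalan numbers) and ∫ x^{2j+1} ρ_sc = 0 (odd monomials vanish by symmetry):
  i = 0 (even): a_0 · C_{0} = -5 · 1 = -5
  i = 1 (odd): ∫ x^1 ρ_sc = 0 (vanishes)
  i = 2 (even): a_2 · C_{1} = 1 · 1 = 1
  i = 3 (odd): ∫ x^3 ρ_sc = 0 (vanishes)
  i = 4 (even): a_4 · C_{2} = 1 · 2 = 2
  i = 5 (odd): ∫ x^5 ρ_sc = 0 (vanishes)

Summing the contributions: ∫_{−2}^{2} p(x) ρ_sc(x) dx = (-5) + 1 + 2 = -2.


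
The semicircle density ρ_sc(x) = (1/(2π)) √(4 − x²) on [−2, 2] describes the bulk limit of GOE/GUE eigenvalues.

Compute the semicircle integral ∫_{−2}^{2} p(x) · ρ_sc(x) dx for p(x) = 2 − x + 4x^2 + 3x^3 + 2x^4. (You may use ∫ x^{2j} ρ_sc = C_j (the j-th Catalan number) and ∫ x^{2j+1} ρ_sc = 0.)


Write p(x) = Σ a_i x^i, split into monomials and integrate each against ρ_sc separately.
Using ∫ x^{2j} ρ_sc = C_j = (1/(j+1)) C(2j, j) (Catalan numbers) and ∫ x^{2j+1} ρ_sc = 0 (odd monomials vanish by symmetry):
  i = 0 (even): a_0 · C_{0} = 2 · 1 = 2
  i = 1 (odd): ∫ x^1 ρ_sc = 0 (vanishes)
  i = 2 (even): a_2 · C_{1} = 4 · 1 = 4
  i = 3 (odd): ∫ x^3 ρ_sc = 0 (vanishes)
  i = 4 (even): a_4 · C_{2} = 2 · 2 = 4

Summing the contributions: ∫_{−2}^{2} p(x) ρ_sc(x) dx = 2 + 4 + 4 = 10.


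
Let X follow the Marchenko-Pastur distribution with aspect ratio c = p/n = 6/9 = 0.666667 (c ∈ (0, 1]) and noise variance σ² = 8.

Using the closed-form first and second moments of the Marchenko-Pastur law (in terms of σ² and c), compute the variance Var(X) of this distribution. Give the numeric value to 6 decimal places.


Recall the MP moments m_1 = E[X] = σ² and m_2 = E[X²] = σ⁴ (1 + c).
m_1 = E[X] = σ² = 8, so m_1² = 64.
m_2 = E[X²] = σ⁴ (1 + c) = 64 · (1 + 0.666667) = 64 · 1.666667 = 106.666667.
(Note m_2 − m_1² simplifies to c · σ⁴ = 0.666667 · 64.)

Var(X) = m_2 − m_1² = 106.666667 − 64 = 42.666667.


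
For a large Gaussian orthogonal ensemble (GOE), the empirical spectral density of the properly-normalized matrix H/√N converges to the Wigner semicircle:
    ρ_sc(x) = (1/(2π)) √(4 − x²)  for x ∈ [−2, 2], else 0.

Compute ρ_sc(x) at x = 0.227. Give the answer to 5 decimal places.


ρ_sc(x) = (1/(2π)) √(4 − x²). With x = 0.227:
  4 − x² = 4 − (0.227)² = 4 − 0.051529 = 3.948471.
  √(4 − x²) = 1.987076.
  1/(2π) = 0.159155.
  ρ_sc(0.227) = 0.159155 · 1.987076 = 0.316253.

Rounded to 5 decimal places: ρ_sc(0.227) ≈ 0.31625.


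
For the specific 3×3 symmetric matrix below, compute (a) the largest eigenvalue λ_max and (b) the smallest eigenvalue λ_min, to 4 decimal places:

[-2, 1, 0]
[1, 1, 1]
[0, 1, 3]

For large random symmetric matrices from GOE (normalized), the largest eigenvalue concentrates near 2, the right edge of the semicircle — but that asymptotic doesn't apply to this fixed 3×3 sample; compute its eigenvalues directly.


Since M is real symmetric, all three eigenvalues are real; they are the roots of det(λI − M) = λ³ − (tr M) λ² + s λ − det M, where s is the sum of the principal 2×2 minors.
tr M = -2 + 1 + 3 = 2.
s = ((-2)·1 − 1²) + ((-2)·3 − 0²) + (1·3 − 1²) = -3 + (-6) + 2 = -7.
det M (expand along row 1) = (-2)·2 − 1·3 + 0·1 = -7.
Characteristic polynomial: λ³ − 2λ² − 7λ + 7 = 0.
Substitute λ = y + (tr M)/3 = y + 0.666667 to remove the quadratic term: y³ + p·y + q = 0 with p = s − (tr M)²/3 = -8.333333 and q = −2(tr M)³/27 + (tr M)·s/3 − det M = 1.740741.
Three real roots ⇒ use the trigonometric (Viète) form: r = 2√(−p/3) = 3.333333, φ = arccos(3q/(p·r)) = arccos(-0.188000) = 1.759922 rad.
y_k = r·cos(φ/3 − 2πk/3) for k = 0, 1, 2 gives y = 2.776017, 0.210000, -2.986017.
λ_k = y_k + 0.666667 gives λ = 3.4427, 0.8767, -2.3194 (check: the sum is 2.0000 = tr M).

Hence λ_max = 3.4427 and λ_min = -2.3194.


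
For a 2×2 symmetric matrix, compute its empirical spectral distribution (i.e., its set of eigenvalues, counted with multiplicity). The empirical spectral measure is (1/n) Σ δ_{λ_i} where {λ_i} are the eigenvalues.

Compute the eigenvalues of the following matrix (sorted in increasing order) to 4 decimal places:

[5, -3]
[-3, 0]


Since M is real symmetric, both eigenvalues are real; they are the roots of det(λI − M) = λ² − (tr M) λ + det M.
tr M = 5 + 0 = 5.
det M = 5·0 − (-3)² = 0 − 9 = -9.
Characteristic polynomial: λ² − 5λ − 9 = 0.
Discriminant Δ = (tr M)² − 4·det M = 25 − (-36) = 61; √Δ = 7.810250.
λ = (tr M ± √Δ)/2 = (5 ± 7.810250)/2, giving (tr M − √Δ)/2 = -1.4051 and (tr M + √Δ)/2 = 6.4051.

Eigenvalues sorted in increasing order: [-1.4051, 6.4051].


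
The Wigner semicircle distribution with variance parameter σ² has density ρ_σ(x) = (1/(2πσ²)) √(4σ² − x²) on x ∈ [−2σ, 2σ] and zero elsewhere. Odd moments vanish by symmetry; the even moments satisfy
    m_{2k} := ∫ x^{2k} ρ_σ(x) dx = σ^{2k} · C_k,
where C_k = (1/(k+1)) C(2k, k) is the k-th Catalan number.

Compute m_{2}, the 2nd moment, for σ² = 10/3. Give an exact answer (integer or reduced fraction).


By the scaled semicircle moment identity, m_{2k} = σ^{2k} · C_k with k = 1.
C_1 = (1/(k+1)) · C(2k, k) = (1/2) · C(2, 1) = (1/2) · 2 = 1.
σ^{2k} = (σ²)^k = (10/3)^1 = 10/3.

Therefore m_{2} = σ^{2} · C_1 = (10/3) · 1 = 10/3.


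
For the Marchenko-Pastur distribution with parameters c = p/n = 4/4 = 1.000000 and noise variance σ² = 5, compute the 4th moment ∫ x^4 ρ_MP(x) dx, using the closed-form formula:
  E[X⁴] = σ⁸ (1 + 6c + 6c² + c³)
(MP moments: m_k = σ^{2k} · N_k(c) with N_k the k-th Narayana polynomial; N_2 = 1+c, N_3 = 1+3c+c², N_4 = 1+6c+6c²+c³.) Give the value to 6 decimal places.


E[X⁴] = σ⁸ (1 + 6c + 6c² + c³) (fourth MP moment). With σ² = 5 (so σ⁸ = 625) and c = 4/4 = 1.000000: E[X⁴] = 625 · (1 + 6·1.000000 + 6·(1.000000)² + (1.000000)³) = 625 · 14.000000.

So E[X^4] = 8750.000000.


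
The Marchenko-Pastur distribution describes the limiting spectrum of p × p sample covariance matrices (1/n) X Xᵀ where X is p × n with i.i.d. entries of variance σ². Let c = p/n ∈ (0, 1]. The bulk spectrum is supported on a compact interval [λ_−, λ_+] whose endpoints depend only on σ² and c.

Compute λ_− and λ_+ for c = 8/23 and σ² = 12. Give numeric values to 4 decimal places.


c = 8/23 = 0.347826; √c = 0.589768.
λ_− = σ² (1 − √c)² = 12 · (1 − 0.589768)² = 12 · (0.410232)² = 2.019485.
λ_+ = σ² (1 + √c)² = 12 · (1 + 0.589768)² = 12 · (1.589768)² = 30.328341.

Rounded to 4 decimal places: λ_− ≈ 2.0195, λ_+ ≈ 30.3283.


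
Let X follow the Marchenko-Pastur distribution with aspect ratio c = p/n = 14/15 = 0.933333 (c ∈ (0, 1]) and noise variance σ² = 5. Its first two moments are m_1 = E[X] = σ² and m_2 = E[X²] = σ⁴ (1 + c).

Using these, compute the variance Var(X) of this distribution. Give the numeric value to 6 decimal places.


m_1 = E[X] = σ² = 5, so m_1² = 25.
m_2 = E[X²] = σ⁴ (1 + c) = 25 · (1 + 0.933333) = 25 · 1.933333 = 48.333333.
(Note m_2 − m_1² simplifies to c · σ⁴ = 0.933333 · 25.)

Var(X) = m_2 − m_1² = 48.333333 − 25 = 23.333333.


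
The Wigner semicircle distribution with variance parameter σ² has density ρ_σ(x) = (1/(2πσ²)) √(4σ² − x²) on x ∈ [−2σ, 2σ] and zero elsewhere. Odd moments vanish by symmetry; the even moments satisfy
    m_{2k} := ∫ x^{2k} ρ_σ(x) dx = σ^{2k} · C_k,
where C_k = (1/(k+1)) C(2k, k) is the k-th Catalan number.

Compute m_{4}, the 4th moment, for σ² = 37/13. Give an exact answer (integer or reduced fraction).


By the scaled semicircle moment identity, m_{2k} = σ^{2k} · C_k with k = 2.
C_2 = (1/(k+1)) · C(2k, k) = (1/3) · C(4, 2) = (1/3) · 6 = 2.
σ^{2k} = (σ²)^k = (37/13)^2 = 1369/169.

Therefore m_{4} = σ^{4} · C_2 = (1369/169) · 2 = 2738/169.


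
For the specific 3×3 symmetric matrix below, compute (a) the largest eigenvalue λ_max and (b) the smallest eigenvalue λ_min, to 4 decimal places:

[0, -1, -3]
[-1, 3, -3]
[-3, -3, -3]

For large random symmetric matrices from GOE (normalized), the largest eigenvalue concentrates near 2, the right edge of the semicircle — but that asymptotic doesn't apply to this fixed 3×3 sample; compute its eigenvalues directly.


Since M is real symmetric, all three eigenvalues are real; they are the roots of det(λI − M) = λ³ − (tr M) λ² + s λ − det M, where s is the sum of the principal 2×2 minors.
tr M = 0 + 3 + (-3) = 0.
s = (0·3 − (-1)²) + (0·(-3) − (-3)²) + (3·(-3) − (-3)²) = -1 + (-9) + (-18) = -28.
det M (expand along row 1) = 0·(-18) − (-1)·(-6) + (-3)·12 = -42.
Characteristic polynomial: λ³ − 28λ + 42 = 0.
Substitute λ = y + (tr M)/3 = y + 0.000000 to remove the quadratic term: y³ + p·y + q = 0 with p = s − (tr M)²/3 = -28.000000 and q = −2(tr M)³/27 + (tr M)·s/3 − det M = 42.000000.
Three real roots ⇒ use the trigonometric (Viète) form: r = 2√(−p/3) = 6.110101, φ = arccos(3q/(p·r)) = arccos(-0.736485) = 2.398656 rad.
y_k = r·cos(φ/3 − 2πk/3) for k = 0, 1, 2 gives y = 4.258911, 1.664784, -5.923696.
λ_k = y_k + 0.000000 gives λ = 4.2589, 1.6648, -5.9237 (check: the sum is 0.0000 = tr M).

Hence λ_max = 4.2589 and λ_min = -5.9237.


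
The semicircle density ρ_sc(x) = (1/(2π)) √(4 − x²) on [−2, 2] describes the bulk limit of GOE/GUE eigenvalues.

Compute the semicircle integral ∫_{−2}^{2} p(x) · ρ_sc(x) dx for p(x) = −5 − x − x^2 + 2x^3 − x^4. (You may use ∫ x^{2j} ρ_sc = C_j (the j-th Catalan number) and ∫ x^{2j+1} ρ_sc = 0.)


Write p(x) = Σ a_i x^i, split into monomials and integrate each against ρ_sc separately.
Using ∫ x^{2j} ρ_sc = C_j = (1/(j+1)) C(2j, j) (Catalan numbers) and ∫ x^{2j+1} ρ_sc = 0 (odd monomials vanish by symmetry):
  i = 0 (even): a_0 · C_{0} = -5 · 1 = -5
  i = 1 (odd): ∫ x^1 ρ_sc = 0 (vanishes)
  i = 2 (even): a_2 · C_{1} = -1 · 1 = -1
  i = 3 (odd): ∫ x^3 ρ_sc = 0 (vanishes)
  i = 4 (even): a_4 · C_{2} = -1 · 2 = -2

Summing the contributions: ∫_{−2}^{2} p(x) ρ_sc(x) dx = (-5) + (-1) + (-2) = -8.


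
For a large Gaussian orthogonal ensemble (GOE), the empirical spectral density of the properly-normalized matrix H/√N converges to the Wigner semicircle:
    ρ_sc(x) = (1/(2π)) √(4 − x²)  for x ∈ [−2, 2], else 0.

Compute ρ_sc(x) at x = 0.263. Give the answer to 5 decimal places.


ρ_sc(x) = (1/(2π)) √(4 − x²). With x = 0.263:
  4 − x² = 4 − (0.263)² = 4 − 0.069169 = 3.930831.
  √(4 − x²) = 1.982632.
  1/(2π) = 0.159155.
  ρ_sc(0.263) = 0.159155 · 1.982632 = 0.315546.

Rounded to 5 decimal places: ρ_sc(0.263) ≈ 0.31555.


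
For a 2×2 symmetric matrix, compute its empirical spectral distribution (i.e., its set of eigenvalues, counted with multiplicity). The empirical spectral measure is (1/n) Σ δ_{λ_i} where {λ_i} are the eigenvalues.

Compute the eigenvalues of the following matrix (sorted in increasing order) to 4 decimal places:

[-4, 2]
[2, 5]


Since M is real symmetric, both eigenvalues are real; they are the roots of det(λI − M) = λ² − (tr M) λ + det M.
tr M = -4 + 5 = 1.
det M = (-4)·5 − 2² = -20 − 4 = -24.
Characteristic polynomial: λ² − λ − 24 = 0.
Discriminant Δ = (tr M)² − 4·det M = 1 − (-96) = 97; √Δ = 9.848858.
λ = (tr M ± √Δ)/2 = (1 ± 9.848858)/2, giving (tr M − √Δ)/2 = -4.4244 and (tr M + √Δ)/2 = 5.4244.

Eigenvalues sorted in increasing order: [-4.4244, 5.4244].
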